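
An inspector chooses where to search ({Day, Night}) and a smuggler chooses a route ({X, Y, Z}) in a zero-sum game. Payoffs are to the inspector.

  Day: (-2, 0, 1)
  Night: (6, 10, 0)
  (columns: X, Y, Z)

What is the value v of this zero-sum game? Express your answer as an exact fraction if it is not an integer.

2/3

Row minima: Day → -2, Night → 0; maximin = 0.
Column maxima: X → 6, Y → 10, Z → 1; minimax = 1.
0 ≠ 1, so there is no saddle point; optimal play is mixed.
Y is strictly dominated by X (it gives the inspector strictly more in every row), so the smuggler never plays it.
On the remaining 2×2 (Day, Night vs X, Z):
Let the inspector play Day with probability p. Expected payoff against X: (-2)p + 6(1−p) = −8p + 6; against Z: 1p + 0(1−p) = p.
Setting these equal: −8p + 6 = p ⇒ −9p = -6 ⇒ p = 2/3, and the value is (-8)·(2/3) + 6 = 2/3.
For the smuggler: with q = P(X), equating Day's and Night's payoffs gives −3q + 1 = 6q ⇒ q = 1/9.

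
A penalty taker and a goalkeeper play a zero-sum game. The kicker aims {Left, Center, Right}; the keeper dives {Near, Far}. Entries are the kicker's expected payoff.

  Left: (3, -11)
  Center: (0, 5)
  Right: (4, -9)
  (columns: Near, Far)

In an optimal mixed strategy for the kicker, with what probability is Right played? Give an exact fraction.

Row minima: Left → -11, Center → 0, Right → -9; maximin = 0.
Column maxima: Near → 4, Far → 5; minimax = 4.
0 ≠ 4, so there is no saddle point; optimal play is mixed.
Left is strictly dominated by Right, so the kicker never plays it.
On the remaining 2×2 (Center, Right vs Near, Far):
Let the kicker play Center with probability p. Expected payoff against Near: 0p + 4(1−p) = −4p + 4; against Far: 5p + (-9)(1−p) = 14p − 9.
Setting these equal: −4p + 4 = 14p − 9 ⇒ −18p = -13 ⇒ p = 13/18, and the value is (-4)·(13/18) + 4 = 10/9.
For the keeper: with q = P(Near), equating Center's and Right's payoffs gives −5q + 5 = 13q − 9 ⇒ q = 7/9.

5/18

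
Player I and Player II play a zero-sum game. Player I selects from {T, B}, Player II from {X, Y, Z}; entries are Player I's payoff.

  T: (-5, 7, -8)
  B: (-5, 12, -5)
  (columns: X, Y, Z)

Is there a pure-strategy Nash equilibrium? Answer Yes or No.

Row minima: T → -8, B → -5; maximin = -5.
Column maxima: X → -5, Y → 12, Z → -5; minimax = -5.
maximin = minimax = -5, so a saddle point exists.

Yes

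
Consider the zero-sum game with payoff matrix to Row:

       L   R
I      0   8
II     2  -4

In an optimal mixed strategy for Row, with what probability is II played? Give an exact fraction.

4/7

Row minima: I → 0, II → -4; maximin = 0.
Column maxima: L → 2, R → 8; minimax = 2.
0 ≠ 2, so there is no saddle point; optimal play is mixed.
Let Row play I with probability p. Expected payoff against L: 0p + 2(1−p) = −2p + 2; against R: 8p + (-4)(1−p) = 12p − 4.
Setting these equal: −2p + 2 = 12p − 4 ⇒ −14p = -6 ⇒ p = 3/7, and the value is (-2)·(3/7) + 2 = 8/7.
For Column: with q = P(L), equating I's and II's payoffs gives −8q + 8 = 6q − 4 ⇒ q = 6/7.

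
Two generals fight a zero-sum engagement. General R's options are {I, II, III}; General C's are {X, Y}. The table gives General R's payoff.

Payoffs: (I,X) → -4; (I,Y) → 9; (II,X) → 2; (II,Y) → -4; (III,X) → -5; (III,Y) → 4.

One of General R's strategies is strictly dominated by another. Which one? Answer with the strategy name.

III

I gives a strictly higher payoff than III against every column: -4 > -5, 9 > 4.
So III is strictly dominated and General R never plays it.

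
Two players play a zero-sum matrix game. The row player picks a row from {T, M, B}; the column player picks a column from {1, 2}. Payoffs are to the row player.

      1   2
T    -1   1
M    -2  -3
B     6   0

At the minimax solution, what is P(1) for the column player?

Row minima: T → -1, M → -3, B → 0; maximin = 0.
Column maxima: 1 → 6, 2 → 1; minimax = 1.
0 ≠ 1, so there is no saddle point; optimal play is mixed.
M is strictly dominated by T, so the row player never plays it.
On the remaining 2×2 (T, B vs 1, 2):
Let the row player play T with probability p. Expected payoff against 1: (-1)p + 6(1−p) = −7p + 6; against 2: 1p + 0(1−p) = p.
Setting these equal: −7p + 6 = p ⇒ −8p = -6 ⇒ p = 3/4, and the value is (-7)·(3/4) + 6 = 3/4.
For the column player: with q = P(1), equating T's and B's payoffs gives −2q + 1 = 6q ⇒ q = 1/8.

1/8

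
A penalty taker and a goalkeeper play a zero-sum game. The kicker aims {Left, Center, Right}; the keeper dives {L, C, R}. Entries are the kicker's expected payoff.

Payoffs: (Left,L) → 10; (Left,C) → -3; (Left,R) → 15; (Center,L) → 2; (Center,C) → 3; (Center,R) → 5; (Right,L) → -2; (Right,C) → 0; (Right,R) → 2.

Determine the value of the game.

18/7

Row minima: Left → -3, Center → 2, Right → -2; maximin = 2.
Column maxima: L → 10, C → 3, R → 15; minimax = 3.
2 ≠ 3, so there is no saddle point; optimal play is mixed.
Right is strictly dominated by Center, so the kicker never plays it.
R is strictly dominated by L (it gives the kicker strictly more in every row), so the keeper never plays it.
On the remaining 2×2 (Left, Center vs L, C):
Let the kicker play Left with probability p. Expected payoff against L: 10p + 2(1−p) = 8p + 2; against C: (-3)p + 3(1−p) = −6p + 3.
Setting these equal: 8p + 2 = −6p + 3 ⇒ 14p = 1 ⇒ p = 1/14, and the value is (8)·(1/14) + 2 = 18/7.
For the keeper: with q = P(L), equating Left's and Center's payoffs gives 13q − 3 = −q + 3 ⇒ q = 3/7.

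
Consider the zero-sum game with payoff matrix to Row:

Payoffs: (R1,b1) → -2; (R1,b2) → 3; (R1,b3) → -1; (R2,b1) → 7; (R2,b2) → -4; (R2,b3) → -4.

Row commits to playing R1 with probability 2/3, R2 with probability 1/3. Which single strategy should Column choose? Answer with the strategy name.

If Column plays b1, Row's expected payoff is (2/3)·(-2) + (1/3)·7 = 1.
If Column plays b2, Row's expected payoff is (2/3)·3 + (1/3)·(-4) = 2/3.
If Column plays b3, Row's expected payoff is (2/3)·(-1) + (1/3)·(-4) = -2.
Column minimizes Row's payoff; the smallest is -2, so the best response is b3.

b3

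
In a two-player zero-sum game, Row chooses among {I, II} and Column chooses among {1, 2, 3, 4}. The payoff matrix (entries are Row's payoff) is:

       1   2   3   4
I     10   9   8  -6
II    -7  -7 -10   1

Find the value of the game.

Row minima: I → -6, II → -10; maximin = -6.
Column maxima: 1 → 10, 2 → 9, 3 → 8, 4 → 1; minimax = 1.
-6 ≠ 1, so there is no saddle point; optimal play is mixed.
1 is strictly dominated by 3 (it gives Row strictly more in every row), so Column never plays it.
2 is strictly dominated by 3 (it gives Row strictly more in every row), so Column never plays it.
On the remaining 2×2 (I, II vs 3, 4):
Let Row play I with probability p. Expected payoff against 3: 8p + (-10)(1−p) = 18p − 10; against 4: (-6)p + 1(1−p) = −7p + 1.
Setting these equal: 18p − 10 = −7p + 1 ⇒ 25p = 11 ⇒ p = 11/25, and the value is (18)·(11/25) − 10 = -52/25.
For Column: with q = P(3), equating I's and II's payoffs gives 14q − 6 = −11q + 1 ⇒ q = 7/25.

-52/25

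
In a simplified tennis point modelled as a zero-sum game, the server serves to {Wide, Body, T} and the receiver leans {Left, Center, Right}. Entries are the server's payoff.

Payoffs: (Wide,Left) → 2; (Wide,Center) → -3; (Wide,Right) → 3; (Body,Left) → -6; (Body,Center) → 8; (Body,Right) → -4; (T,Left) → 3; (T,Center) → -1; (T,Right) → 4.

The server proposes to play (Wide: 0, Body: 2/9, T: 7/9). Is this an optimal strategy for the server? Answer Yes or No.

Yes

Against Left this mix gives (2/9)·(-6) + (7/9)·3 = 1.
Against Center this mix gives (2/9)·8 + (7/9)·(-1) = 1.
Against Right this mix gives (2/9)·(-4) + (7/9)·4 = 20/9.
All of the receiver's active replies (Left, Center) yield 1, and no column does worse for the server. The mix makes the receiver indifferent and guarantees 1, so it is optimal.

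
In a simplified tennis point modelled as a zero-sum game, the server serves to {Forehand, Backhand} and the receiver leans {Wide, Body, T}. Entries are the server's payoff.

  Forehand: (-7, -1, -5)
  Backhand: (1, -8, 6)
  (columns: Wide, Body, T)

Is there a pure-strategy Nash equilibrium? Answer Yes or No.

No

Row minima: Forehand → -7, Backhand → -8; maximin = -7.
Column maxima: Wide → 1, Body → -1, T → 6; minimax = -1.
-7 ≠ -1, so no pure-strategy equilibrium exists.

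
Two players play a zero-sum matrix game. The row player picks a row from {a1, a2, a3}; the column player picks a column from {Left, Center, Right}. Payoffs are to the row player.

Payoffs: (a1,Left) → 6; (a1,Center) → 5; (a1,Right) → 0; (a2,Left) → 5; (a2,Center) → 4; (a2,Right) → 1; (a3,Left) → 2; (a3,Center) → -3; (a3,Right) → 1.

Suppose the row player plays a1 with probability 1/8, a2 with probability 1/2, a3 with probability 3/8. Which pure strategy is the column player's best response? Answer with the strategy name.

Right

If the column player plays Left, the row player's expected payoff is (1/8)·6 + (1/2)·5 + (3/8)·2 = 4.
If the column player plays Center, the row player's expected payoff is (1/8)·5 + (1/2)·4 + (3/8)·(-3) = 3/2.
If the column player plays Right, the row player's expected payoff is (1/8)·0 + (1/2)·1 + (3/8)·1 = 7/8.
The column player minimizes the row player's payoff; the smallest is 7/8, so the best response is Right.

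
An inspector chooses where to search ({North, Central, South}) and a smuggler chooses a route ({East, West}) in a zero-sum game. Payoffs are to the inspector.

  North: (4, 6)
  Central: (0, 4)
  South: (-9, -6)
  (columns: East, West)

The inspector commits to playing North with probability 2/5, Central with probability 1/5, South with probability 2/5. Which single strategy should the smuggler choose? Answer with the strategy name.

East

If the smuggler plays East, the inspector's expected payoff is (2/5)·4 + (1/5)·0 + (2/5)·(-9) = -2.
If the smuggler plays West, the inspector's expected payoff is (2/5)·6 + (1/5)·4 + (2/5)·(-6) = 4/5.
The smuggler minimizes the inspector's payoff; the smallest is -2, so the best response is East.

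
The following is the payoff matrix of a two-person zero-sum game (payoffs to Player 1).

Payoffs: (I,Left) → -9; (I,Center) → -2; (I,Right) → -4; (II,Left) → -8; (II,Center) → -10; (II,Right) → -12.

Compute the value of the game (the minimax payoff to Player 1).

Row minima: I → -9, II → -12; maximin = -9.
Column maxima: Left → -8, Center → -2, Right → -4; minimax = -8.
-9 ≠ -8, so there is no saddle point; optimal play is mixed.
Center is strictly dominated by Right (it gives Player 1 strictly more in every row), so Player 2 never plays it.
On the remaining 2×2 (I, II vs Left, Right):
Let Player 1 play I with probability p. Expected payoff against Left: (-9)p + (-8)(1−p) = −p − 8; against Right: (-4)p + (-12)(1−p) = 8p − 12.
Setting these equal: −p − 8 = 8p − 12 ⇒ −9p = -4 ⇒ p = 4/9, and the value is (-1)·(4/9) − 8 = -76/9.
For Player 2: with q = P(Left), equating I's and II's payoffs gives −5q − 4 = 4q − 12 ⇒ q = 8/9.

-76/9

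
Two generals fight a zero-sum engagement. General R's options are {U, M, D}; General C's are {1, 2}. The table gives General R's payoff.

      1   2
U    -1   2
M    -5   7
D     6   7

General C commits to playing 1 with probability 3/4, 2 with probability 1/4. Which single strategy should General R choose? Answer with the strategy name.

D

Expected payoff of U: (3/4)·(-1) + (1/4)·2 = -1/4.
Expected payoff of M: (3/4)·(-5) + (1/4)·7 = -2.
Expected payoff of D: (3/4)·6 + (1/4)·7 = 25/4.
The largest is 25/4, so General R's best response is D.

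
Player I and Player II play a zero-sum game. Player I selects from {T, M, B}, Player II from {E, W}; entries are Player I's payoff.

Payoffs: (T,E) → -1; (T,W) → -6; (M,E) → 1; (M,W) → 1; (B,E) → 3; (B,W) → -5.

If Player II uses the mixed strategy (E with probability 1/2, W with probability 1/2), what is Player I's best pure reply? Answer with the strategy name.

M

Expected payoff of T: (1/2)·(-1) + (1/2)·(-6) = -7/2.
Expected payoff of M: (1/2)·1 + (1/2)·1 = 1.
Expected payoff of B: (1/2)·3 + (1/2)·(-5) = -1.
The largest is 1, so Player I's best response is M.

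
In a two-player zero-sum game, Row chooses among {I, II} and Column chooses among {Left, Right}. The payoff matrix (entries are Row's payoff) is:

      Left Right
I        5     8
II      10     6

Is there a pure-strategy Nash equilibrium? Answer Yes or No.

No

Row minima: I → 5, II → 6; maximin = 6.
Column maxima: Left → 10, Right → 8; minimax = 8.
6 ≠ 8, so no pure-strategy equilibrium exists.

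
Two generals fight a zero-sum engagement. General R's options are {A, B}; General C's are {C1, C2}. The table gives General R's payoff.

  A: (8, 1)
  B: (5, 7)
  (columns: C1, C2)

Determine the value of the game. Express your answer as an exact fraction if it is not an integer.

17/3

Row minima: A → 1, B → 5; maximin = 5.
Column maxima: C1 → 8, C2 → 7; minimax = 7.
5 ≠ 7, so there is no saddle point; optimal play is mixed.
Let General R play A with probability p. Expected payoff against C1: 8p + 5(1−p) = 3p + 5; against C2: 1p + 7(1−p) = −6p + 7.
Setting these equal: 3p + 5 = −6p + 7 ⇒ 9p = 2 ⇒ p = 2/9, and the value is (3)·(2/9) + 5 = 17/3.
For General C: with q = P(C1), equating A's and B's payoffs gives 7q + 1 = −2q + 7 ⇒ q = 2/3.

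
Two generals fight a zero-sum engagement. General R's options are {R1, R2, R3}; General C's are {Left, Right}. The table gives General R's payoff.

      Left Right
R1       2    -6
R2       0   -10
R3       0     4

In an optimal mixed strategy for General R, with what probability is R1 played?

Row minima: R1 → -6, R2 → -10, R3 → 0; maximin = 0.
Column maxima: Left → 2, Right → 4; minimax = 2.
0 ≠ 2, so there is no saddle point; optimal play is mixed.
R2 is strictly dominated by R1, so General R never plays it.
On the remaining 2×2 (R1, R3 vs Left, Right):
Let General R play R1 with probability p. Expected payoff against Left: 2p + 0(1−p) = 2p; against Right: (-6)p + 4(1−p) = −10p + 4.
Setting these equal: 2p = −10p + 4 ⇒ 12p = 4 ⇒ p = 1/3, and the value is (2)·(1/3) = 2/3.
For General C: with q = P(Left), equating R1's and R3's payoffs gives 8q − 6 = −4q + 4 ⇒ q = 5/6.

1/3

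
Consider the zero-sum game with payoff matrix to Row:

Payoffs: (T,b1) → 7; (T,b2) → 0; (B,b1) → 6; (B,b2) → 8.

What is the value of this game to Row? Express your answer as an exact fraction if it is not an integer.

56/9

Row minima: T → 0, B → 6; maximin = 6.
Column maxima: b1 → 7, b2 → 8; minimax = 7.
6 ≠ 7, so there is no saddle point; optimal play is mixed.
Let Row play T with probability p. Expected payoff against b1: 7p + 6(1−p) = p + 6; against b2: 0p + 8(1−p) = −8p + 8.
Setting these equal: p + 6 = −8p + 8 ⇒ 9p = 2 ⇒ p = 2/9, and the value is (1)·(2/9) + 6 = 56/9.
For Column: with q = P(b1), equating T's and B's payoffs gives 7q = −2q + 8 ⇒ q = 8/9.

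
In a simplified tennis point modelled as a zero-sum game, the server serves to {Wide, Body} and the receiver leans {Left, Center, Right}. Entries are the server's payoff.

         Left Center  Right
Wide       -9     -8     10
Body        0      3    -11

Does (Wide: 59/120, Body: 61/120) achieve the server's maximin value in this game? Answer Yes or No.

Against Left this mix gives (59/120)·(-9) + (61/120)·0 = -177/40.
Against Center this mix gives (59/120)·(-8) + (61/120)·3 = -289/120.
Against Right this mix gives (59/120)·10 + (61/120)·(-11) = -27/40.
The receiver will play Left, holding the server to -177/40. Shifting weight toward the row that does better against Left would raise this floor (the equalizing mix achieves -33/10 against both Left and Right), so the proposed strategy is not optimal.

No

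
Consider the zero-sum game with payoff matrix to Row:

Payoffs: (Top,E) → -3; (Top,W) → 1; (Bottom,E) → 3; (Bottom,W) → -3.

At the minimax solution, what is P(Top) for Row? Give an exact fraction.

3/5

Row minima: Top → -3, Bottom → -3; maximin = -3.
Column maxima: E → 3, W → 1; minimax = 1.
-3 ≠ 1, so there is no saddle point; optimal play is mixed.
Let Row play Top with probability p. Expected payoff against E: (-3)p + 3(1−p) = −6p + 3; against W: 1p + (-3)(1−p) = 4p − 3.
Setting these equal: −6p + 3 = 4p − 3 ⇒ −10p = -6 ⇒ p = 3/5, and the value is (-6)·(3/5) + 3 = -3/5.
For Column: with q = P(E), equating Top's and Bottom's payoffs gives −4q + 1 = 6q − 3 ⇒ q = 2/5.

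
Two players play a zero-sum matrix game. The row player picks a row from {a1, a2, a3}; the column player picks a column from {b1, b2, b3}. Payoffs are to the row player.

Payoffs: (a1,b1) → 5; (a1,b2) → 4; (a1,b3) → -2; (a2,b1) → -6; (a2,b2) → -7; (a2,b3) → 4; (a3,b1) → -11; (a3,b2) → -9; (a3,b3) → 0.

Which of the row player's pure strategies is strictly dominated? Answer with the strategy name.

a2 gives a strictly higher payoff than a3 against every column: -6 > -11, -7 > -9, 4 > 0.
So a3 is strictly dominated and the row player never plays it.

a3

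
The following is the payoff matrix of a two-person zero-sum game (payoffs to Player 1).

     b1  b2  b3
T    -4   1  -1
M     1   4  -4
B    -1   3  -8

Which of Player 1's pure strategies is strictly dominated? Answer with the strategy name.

M gives a strictly higher payoff than B against every column: 1 > -1, 4 > 3, -4 > -8.
So B is strictly dominated and Player 1 never plays it.

B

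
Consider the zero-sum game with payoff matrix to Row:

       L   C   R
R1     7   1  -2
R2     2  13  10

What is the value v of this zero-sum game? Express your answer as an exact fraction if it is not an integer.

74/17

Row minima: R1 → -2, R2 → 2; maximin = 2.
Column maxima: L → 7, C → 13, R → 10; minimax = 7.
2 ≠ 7, so there is no saddle point; optimal play is mixed.
C is strictly dominated by R (it gives Row strictly more in every row), so Column never plays it.
On the remaining 2×2 (R1, R2 vs L, R):
Let Row play R1 with probability p. Expected payoff against L: 7p + 2(1−p) = 5p + 2; against R: (-2)p + 10(1−p) = −12p + 10.
Setting these equal: 5p + 2 = −12p + 10 ⇒ 17p = 8 ⇒ p = 8/17, and the value is (5)·(8/17) + 2 = 74/17.
For Column: with q = P(L), equating R1's and R2's payoffs gives 9q − 2 = −8q + 10 ⇒ q = 12/17.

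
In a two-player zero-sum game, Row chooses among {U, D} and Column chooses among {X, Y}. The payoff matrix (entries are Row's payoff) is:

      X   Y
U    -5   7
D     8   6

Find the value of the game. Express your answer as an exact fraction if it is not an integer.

Row minima: U → -5, D → 6; maximin = 6.
Column maxima: X → 8, Y → 7; minimax = 7.
6 ≠ 7, so there is no saddle point; optimal play is mixed.
Let Row play U with probability p. Expected payoff against X: (-5)p + 8(1−p) = −13p + 8; against Y: 7p + 6(1−p) = p + 6.
Setting these equal: −13p + 8 = p + 6 ⇒ −14p = -2 ⇒ p = 1/7, and the value is (-13)·(1/7) + 8 = 43/7.
For Column: with q = P(X), equating U's and D's payoffs gives −12q + 7 = 2q + 6 ⇒ q = 1/14.

43/7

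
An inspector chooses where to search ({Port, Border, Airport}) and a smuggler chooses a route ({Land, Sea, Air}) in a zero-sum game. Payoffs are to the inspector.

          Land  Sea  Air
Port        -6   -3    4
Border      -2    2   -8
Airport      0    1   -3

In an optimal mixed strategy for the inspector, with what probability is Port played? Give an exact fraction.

Row minima: Port → -6, Border → -8, Airport → -3; maximin = -3.
Column maxima: Land → 0, Sea → 2, Air → 4; minimax = 0.
-3 ≠ 0, so there is no saddle point; optimal play is mixed.
Sea is strictly dominated by Land (it gives the inspector strictly more in every row), so the smuggler never plays it.
With Sea eliminated, Border is strictly dominated by Airport (Airport gives the inspector strictly more in every remaining column), so the inspector never plays it.
On the remaining 2×2 (Port, Airport vs Land, Air):
Let the inspector play Port with probability p. Expected payoff against Land: (-6)p + 0(1−p) = −6p; against Air: 4p + (-3)(1−p) = 7p − 3.
Setting these equal: −6p = 7p − 3 ⇒ −13p = -3 ⇒ p = 3/13, and the value is (-6)·(3/13) = -18/13.
For the smuggler: with q = P(Land), equating Port's and Airport's payoffs gives −10q + 4 = 3q − 3 ⇒ q = 7/13.

3/13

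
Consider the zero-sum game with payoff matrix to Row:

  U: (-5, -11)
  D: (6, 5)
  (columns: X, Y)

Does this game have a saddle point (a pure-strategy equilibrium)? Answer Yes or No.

Yes

Row minima: U → -11, D → 5; maximin = 5.
Column maxima: X → 6, Y → 5; minimax = 5.
maximin = minimax = 5, so a saddle point exists.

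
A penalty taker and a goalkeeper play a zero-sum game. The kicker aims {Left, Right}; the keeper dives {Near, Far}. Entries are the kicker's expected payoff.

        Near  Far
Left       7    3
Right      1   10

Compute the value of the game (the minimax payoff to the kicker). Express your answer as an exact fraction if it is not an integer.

67/13

Row minima: Left → 3, Right → 1; maximin = 3.
Column maxima: Near → 7, Far → 10; minimax = 7.
3 ≠ 7, so there is no saddle point; optimal play is mixed.
Let the kicker play Left with probability p. Expected payoff against Near: 7p + 1(1−p) = 6p + 1; against Far: 3p + 10(1−p) = −7p + 10.
Setting these equal: 6p + 1 = −7p + 10 ⇒ 13p = 9 ⇒ p = 9/13, and the value is (6)·(9/13) + 1 = 67/13.
For the keeper: with q = P(Near), equating Left's and Right's payoffs gives 4q + 3 = −9q + 10 ⇒ q = 7/13.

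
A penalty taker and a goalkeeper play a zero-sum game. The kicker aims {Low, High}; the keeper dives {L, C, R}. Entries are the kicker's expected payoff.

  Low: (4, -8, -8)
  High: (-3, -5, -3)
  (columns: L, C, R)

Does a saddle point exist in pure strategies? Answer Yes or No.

Row minima: Low → -8, High → -5; maximin = -5.
Column maxima: L → 4, C → -5, R → -3; minimax = -5.
maximin = minimax = -5, so a saddle point exists.

Yes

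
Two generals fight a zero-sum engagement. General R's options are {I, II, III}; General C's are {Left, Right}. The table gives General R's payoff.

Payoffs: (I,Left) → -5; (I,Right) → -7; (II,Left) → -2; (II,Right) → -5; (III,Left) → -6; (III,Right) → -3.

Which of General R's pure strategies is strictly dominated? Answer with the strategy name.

II gives a strictly higher payoff than I against every column: -2 > -5, -5 > -7.
So I is strictly dominated and General R never plays it.

I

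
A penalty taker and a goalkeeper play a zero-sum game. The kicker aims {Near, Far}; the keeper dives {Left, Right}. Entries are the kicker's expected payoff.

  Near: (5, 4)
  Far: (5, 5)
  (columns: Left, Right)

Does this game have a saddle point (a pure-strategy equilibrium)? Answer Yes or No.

Yes

Row minima: Near → 4, Far → 5; maximin = 5.
Column maxima: Left → 5, Right → 5; minimax = 5.
maximin = minimax = 5, so a saddle point exists.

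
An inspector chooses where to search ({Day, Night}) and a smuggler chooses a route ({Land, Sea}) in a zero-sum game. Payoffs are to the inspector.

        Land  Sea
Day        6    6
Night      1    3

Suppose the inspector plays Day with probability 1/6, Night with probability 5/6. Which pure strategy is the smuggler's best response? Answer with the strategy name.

If the smuggler plays Land, the inspector's expected payoff is (1/6)·6 + (5/6)·1 = 11/6.
If the smuggler plays Sea, the inspector's expected payoff is (1/6)·6 + (5/6)·3 = 7/2.
The smuggler minimizes the inspector's payoff; the smallest is 11/6, so the best response is Land.

Land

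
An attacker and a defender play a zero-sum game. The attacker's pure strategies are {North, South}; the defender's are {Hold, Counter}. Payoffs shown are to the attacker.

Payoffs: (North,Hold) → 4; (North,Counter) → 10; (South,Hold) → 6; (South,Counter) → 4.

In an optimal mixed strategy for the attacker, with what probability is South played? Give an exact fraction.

3/4

Row minima: North → 4, South → 4; maximin = 4.
Column maxima: Hold → 6, Counter → 10; minimax = 6.
4 ≠ 6, so there is no saddle point; optimal play is mixed.
Let the attacker play North with probability p. Expected payoff against Hold: 4p + 6(1−p) = −2p + 6; against Counter: 10p + 4(1−p) = 6p + 4.
Setting these equal: −2p + 6 = 6p + 4 ⇒ −8p = -2 ⇒ p = 1/4, and the value is (-2)·(1/4) + 6 = 11/2.
For the defender: with q = P(Hold), equating North's and South's payoffs gives −6q + 10 = 2q + 4 ⇒ q = 3/4.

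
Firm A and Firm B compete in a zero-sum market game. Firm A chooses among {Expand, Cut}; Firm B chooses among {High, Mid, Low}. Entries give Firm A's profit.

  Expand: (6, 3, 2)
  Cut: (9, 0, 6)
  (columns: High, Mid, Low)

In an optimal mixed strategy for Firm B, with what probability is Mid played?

4/7

Row minima: Expand → 2, Cut → 0; maximin = 2.
Column maxima: High → 9, Mid → 3, Low → 6; minimax = 3.
2 ≠ 3, so there is no saddle point; optimal play is mixed.
High is strictly dominated by Mid (it gives Firm A strictly more in every row), so Firm B never plays it.
On the remaining 2×2 (Expand, Cut vs Mid, Low):
Let Firm A play Expand with probability p. Expected payoff against Mid: 3p + 0(1−p) = 3p; against Low: 2p + 6(1−p) = −4p + 6.
Setting these equal: 3p = −4p + 6 ⇒ 7p = 6 ⇒ p = 6/7, and the value is (3)·(6/7) = 18/7.
For Firm B: with q = P(Mid), equating Expand's and Cut's payoffs gives q + 2 = −6q + 6 ⇒ q = 4/7.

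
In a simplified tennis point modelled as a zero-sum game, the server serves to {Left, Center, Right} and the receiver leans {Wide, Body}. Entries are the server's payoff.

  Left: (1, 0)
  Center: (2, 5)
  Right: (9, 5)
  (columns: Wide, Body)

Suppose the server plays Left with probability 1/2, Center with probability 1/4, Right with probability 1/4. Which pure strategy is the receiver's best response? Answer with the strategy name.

Body

If the receiver plays Wide, the server's expected payoff is (1/2)·1 + (1/4)·2 + (1/4)·9 = 13/4.
If the receiver plays Body, the server's expected payoff is (1/2)·0 + (1/4)·5 + (1/4)·5 = 5/2.
The receiver minimizes the server's payoff; the smallest is 5/2, so the best response is Body.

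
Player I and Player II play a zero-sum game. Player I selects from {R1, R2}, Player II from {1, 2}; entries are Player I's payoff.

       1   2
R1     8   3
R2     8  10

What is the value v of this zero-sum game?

Row minima: R1 → 3, R2 → 8; maximin = 8.
Column maxima: 1 → 8, 2 → 10; minimax = 8.
Since maximin = minimax = 8, there is a saddle point and the value is 8.

8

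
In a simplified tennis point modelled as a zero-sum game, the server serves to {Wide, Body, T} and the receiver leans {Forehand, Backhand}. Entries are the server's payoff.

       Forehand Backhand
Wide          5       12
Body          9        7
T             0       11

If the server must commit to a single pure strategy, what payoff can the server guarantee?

Row minima: Wide → 5, Body → 7, T → 0.
The best of these is 7.

7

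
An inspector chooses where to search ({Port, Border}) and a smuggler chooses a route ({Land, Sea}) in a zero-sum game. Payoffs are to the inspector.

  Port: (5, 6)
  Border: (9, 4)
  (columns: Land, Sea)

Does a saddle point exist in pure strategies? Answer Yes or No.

No

Row minima: Port → 5, Border → 4; maximin = 5.
Column maxima: Land → 9, Sea → 6; minimax = 6.
5 ≠ 6, so no pure-strategy equilibrium exists.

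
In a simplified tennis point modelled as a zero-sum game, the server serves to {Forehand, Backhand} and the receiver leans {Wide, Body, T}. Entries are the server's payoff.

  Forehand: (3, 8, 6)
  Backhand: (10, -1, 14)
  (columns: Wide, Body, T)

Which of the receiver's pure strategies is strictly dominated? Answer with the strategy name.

Wide holds the server's payoff strictly below T in every row: 3 < 6, 10 < 14.
So T is strictly dominated for the receiver.

T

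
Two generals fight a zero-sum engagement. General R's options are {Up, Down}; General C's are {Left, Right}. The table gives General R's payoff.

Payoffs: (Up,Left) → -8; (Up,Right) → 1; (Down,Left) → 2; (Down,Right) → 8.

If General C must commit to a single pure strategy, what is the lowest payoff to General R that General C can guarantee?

2

Column maxima: Left → 2, Right → 8.
The smallest of these is 2.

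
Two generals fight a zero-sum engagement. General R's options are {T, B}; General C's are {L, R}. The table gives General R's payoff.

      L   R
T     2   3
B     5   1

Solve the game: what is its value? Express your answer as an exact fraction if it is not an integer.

13/5

Row minima: T → 2, B → 1; maximin = 2.
Column maxima: L → 5, R → 3; minimax = 3.
2 ≠ 3, so there is no saddle point; optimal play is mixed.
Let General R play T with probability p. Expected payoff against L: 2p + 5(1−p) = −3p + 5; against R: 3p + 1(1−p) = 2p + 1.
Setting these equal: −3p + 5 = 2p + 1 ⇒ −5p = -4 ⇒ p = 4/5, and the value is (-3)·(4/5) + 5 = 13/5.
For General C: with q = P(L), equating T's and B's payoffs gives −q + 3 = 4q + 1 ⇒ q = 2/5.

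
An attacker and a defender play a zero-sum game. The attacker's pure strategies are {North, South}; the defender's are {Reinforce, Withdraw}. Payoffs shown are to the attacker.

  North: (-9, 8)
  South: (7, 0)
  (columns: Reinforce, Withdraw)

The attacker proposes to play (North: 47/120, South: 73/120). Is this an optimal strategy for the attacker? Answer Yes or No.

No

Against Reinforce this mix gives (47/120)·(-9) + (73/120)·7 = 11/15.
Against Withdraw this mix gives (47/120)·8 + (73/120)·0 = 47/15.
The defender will play Reinforce, holding the attacker to 11/15. Shifting weight toward the row that does better against Reinforce would raise this floor (the equalizing mix achieves 7/3 against both Reinforce and Withdraw), so the proposed strategy is not optimal.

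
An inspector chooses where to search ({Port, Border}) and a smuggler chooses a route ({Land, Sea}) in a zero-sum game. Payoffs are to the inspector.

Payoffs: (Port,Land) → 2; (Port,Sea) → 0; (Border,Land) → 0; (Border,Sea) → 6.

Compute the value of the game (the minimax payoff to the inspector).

Row minima: Port → 0, Border → 0; maximin = 0.
Column maxima: Land → 2, Sea → 6; minimax = 2.
0 ≠ 2, so there is no saddle point; optimal play is mixed.
Let the inspector play Port with probability p. Expected payoff against Land: 2p + 0(1−p) = 2p; against Sea: 0p + 6(1−p) = −6p + 6.
Setting these equal: 2p = −6p + 6 ⇒ 8p = 6 ⇒ p = 3/4, and the value is (2)·(3/4) = 3/2.
For the smuggler: with q = P(Land), equating Port's and Border's payoffs gives 2q = −6q + 6 ⇒ q = 3/4.

3/2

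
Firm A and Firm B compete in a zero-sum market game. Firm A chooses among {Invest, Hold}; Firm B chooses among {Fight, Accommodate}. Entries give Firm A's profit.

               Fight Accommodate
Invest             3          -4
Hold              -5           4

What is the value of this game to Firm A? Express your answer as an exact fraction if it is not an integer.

Row minima: Invest → -4, Hold → -5; maximin = -4.
Column maxima: Fight → 3, Accommodate → 4; minimax = 3.
-4 ≠ 3, so there is no saddle point; optimal play is mixed.
Let Firm A play Invest with probability p. Expected payoff against Fight: 3p + (-5)(1−p) = 8p − 5; against Accommodate: (-4)p + 4(1−p) = −8p + 4.
Setting these equal: 8p − 5 = −8p + 4 ⇒ 16p = 9 ⇒ p = 9/16, and the value is (8)·(9/16) − 5 = -1/2.
For Firm B: with q = P(Fight), equating Invest's and Hold's payoffs gives 7q − 4 = −9q + 4 ⇒ q = 1/2.

-1/2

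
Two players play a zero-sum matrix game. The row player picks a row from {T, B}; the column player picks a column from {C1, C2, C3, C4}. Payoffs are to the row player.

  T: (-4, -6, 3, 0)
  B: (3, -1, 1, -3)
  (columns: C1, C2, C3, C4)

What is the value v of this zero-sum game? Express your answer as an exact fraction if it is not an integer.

-9/4

Row minima: T → -6, B → -3; maximin = -3.
Column maxima: C1 → 3, C2 → -1, C3 → 3, C4 → 0; minimax = -1.
-3 ≠ -1, so there is no saddle point; optimal play is mixed.
C1 is strictly dominated by C2 (it gives the row player strictly more in every row), so the column player never plays it.
C3 is strictly dominated by C2 (it gives the row player strictly more in every row), so the column player never plays it.
On the remaining 2×2 (T, B vs C2, C4):
Let the row player play T with probability p. Expected payoff against C2: (-6)p + (-1)(1−p) = −5p − 1; against C4: 0p + (-3)(1−p) = 3p − 3.
Setting these equal: −5p − 1 = 3p − 3 ⇒ −8p = -2 ⇒ p = 1/4, and the value is (-5)·(1/4) − 1 = -9/4.
For the column player: with q = P(C2), equating T's and B's payoffs gives −6q = 2q − 3 ⇒ q = 3/8.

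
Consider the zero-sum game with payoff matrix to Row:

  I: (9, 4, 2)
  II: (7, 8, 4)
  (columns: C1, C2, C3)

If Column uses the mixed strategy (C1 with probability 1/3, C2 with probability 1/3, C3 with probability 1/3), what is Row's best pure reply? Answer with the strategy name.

II

Expected payoff of I: (1/3)·9 + (1/3)·4 + (1/3)·2 = 5.
Expected payoff of II: (1/3)·7 + (1/3)·8 + (1/3)·4 = 19/3.
The largest is 19/3, so Row's best response is II.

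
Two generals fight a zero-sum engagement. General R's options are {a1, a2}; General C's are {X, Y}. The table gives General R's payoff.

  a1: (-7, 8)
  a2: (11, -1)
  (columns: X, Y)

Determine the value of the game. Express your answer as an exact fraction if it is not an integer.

Row minima: a1 → -7, a2 → -1; maximin = -1.
Column maxima: X → 11, Y → 8; minimax = 8.
-1 ≠ 8, so there is no saddle point; optimal play is mixed.
Let General R play a1 with probability p. Expected payoff against X: (-7)p + 11(1−p) = −18p + 11; against Y: 8p + (-1)(1−p) = 9p − 1.
Setting these equal: −18p + 11 = 9p − 1 ⇒ −27p = -12 ⇒ p = 4/9, and the value is (-18)·(4/9) + 11 = 3.
For General C: with q = P(X), equating a1's and a2's payoffs gives −15q + 8 = 12q − 1 ⇒ q = 1/3.

3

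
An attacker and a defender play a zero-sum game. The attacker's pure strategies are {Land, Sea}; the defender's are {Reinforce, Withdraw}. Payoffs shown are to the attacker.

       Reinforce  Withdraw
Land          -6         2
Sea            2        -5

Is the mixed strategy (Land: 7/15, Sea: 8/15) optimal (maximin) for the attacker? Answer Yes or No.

Yes

Against Reinforce this mix gives (7/15)·(-6) + (8/15)·2 = -26/15.
Against Withdraw this mix gives (7/15)·2 + (8/15)·(-5) = -26/15.
All of the defender's active replies (Reinforce, Withdraw) yield -26/15, and no column does worse for the attacker. The mix makes the defender indifferent and guarantees -26/15, so it is optimal.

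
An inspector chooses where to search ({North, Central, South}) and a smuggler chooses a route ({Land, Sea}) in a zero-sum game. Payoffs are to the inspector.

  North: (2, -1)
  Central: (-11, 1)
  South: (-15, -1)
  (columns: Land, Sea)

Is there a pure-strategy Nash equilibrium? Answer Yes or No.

Row minima: North → -1, Central → -11, South → -15; maximin = -1.
Column maxima: Land → 2, Sea → 1; minimax = 1.
-1 ≠ 1, so no pure-strategy equilibrium exists.

No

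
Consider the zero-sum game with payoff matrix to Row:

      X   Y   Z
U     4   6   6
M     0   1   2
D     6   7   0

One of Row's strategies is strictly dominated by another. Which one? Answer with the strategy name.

U gives a strictly higher payoff than M against every column: 4 > 0, 6 > 1, 6 > 2.
So M is strictly dominated and Row never plays it.

M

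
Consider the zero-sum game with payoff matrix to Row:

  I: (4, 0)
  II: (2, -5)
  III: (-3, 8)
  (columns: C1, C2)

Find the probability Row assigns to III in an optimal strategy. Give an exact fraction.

Row minima: I → 0, II → -5, III → -3; maximin = 0.
Column maxima: C1 → 4, C2 → 8; minimax = 4.
0 ≠ 4, so there is no saddle point; optimal play is mixed.
II is strictly dominated by I, so Row never plays it.
On the remaining 2×2 (I, III vs C1, C2):
Let Row play I with probability p. Expected payoff against C1: 4p + (-3)(1−p) = 7p − 3; against C2: 0p + 8(1−p) = −8p + 8.
Setting these equal: 7p − 3 = −8p + 8 ⇒ 15p = 11 ⇒ p = 11/15, and the value is (7)·(11/15) − 3 = 32/15.
For Column: with q = P(C1), equating I's and III's payoffs gives 4q = −11q + 8 ⇒ q = 8/15.

4/15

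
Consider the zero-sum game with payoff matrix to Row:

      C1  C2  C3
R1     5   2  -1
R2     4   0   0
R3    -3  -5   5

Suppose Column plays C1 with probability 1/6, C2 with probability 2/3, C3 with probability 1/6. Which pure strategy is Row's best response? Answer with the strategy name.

R1

Expected payoff of R1: (1/6)·5 + (2/3)·2 + (1/6)·(-1) = 2.
Expected payoff of R2: (1/6)·4 + (2/3)·0 + (1/6)·0 = 2/3.
Expected payoff of R3: (1/6)·(-3) + (2/3)·(-5) + (1/6)·5 = -3.
The largest is 2, so Row's best response is R1.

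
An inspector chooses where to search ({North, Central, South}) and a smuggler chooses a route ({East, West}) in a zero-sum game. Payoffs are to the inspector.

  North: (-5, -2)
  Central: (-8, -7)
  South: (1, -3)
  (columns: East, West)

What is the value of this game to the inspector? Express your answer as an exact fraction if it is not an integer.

-17/7

Row minima: North → -5, Central → -8, South → -3; maximin = -3.
Column maxima: East → 1, West → -2; minimax = -2.
-3 ≠ -2, so there is no saddle point; optimal play is mixed.
Central is strictly dominated by North, so the inspector never plays it.
On the remaining 2×2 (North, South vs East, West):
Let the inspector play North with probability p. Expected payoff against East: (-5)p + 1(1−p) = −6p + 1; against West: (-2)p + (-3)(1−p) = p − 3.
Setting these equal: −6p + 1 = p − 3 ⇒ −7p = -4 ⇒ p = 4/7, and the value is (-6)·(4/7) + 1 = -17/7.
For the smuggler: with q = P(East), equating North's and South's payoffs gives −3q − 2 = 4q − 3 ⇒ q = 1/7.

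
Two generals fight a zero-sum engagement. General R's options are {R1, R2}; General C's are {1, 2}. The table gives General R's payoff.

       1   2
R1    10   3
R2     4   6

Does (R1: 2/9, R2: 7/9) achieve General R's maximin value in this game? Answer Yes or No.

Against 1 this mix gives (2/9)·10 + (7/9)·4 = 16/3.
Against 2 this mix gives (2/9)·3 + (7/9)·6 = 16/3.
All of General C's active replies (1, 2) yield 16/3, and no column does worse for General R. The mix makes General C indifferent and guarantees 16/3, so it is optimal.

Yes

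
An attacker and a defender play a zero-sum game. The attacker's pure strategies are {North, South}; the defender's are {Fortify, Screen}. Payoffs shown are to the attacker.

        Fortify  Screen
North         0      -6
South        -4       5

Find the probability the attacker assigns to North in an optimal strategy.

Row minima: North → -6, South → -4; maximin = -4.
Column maxima: Fortify → 0, Screen → 5; minimax = 0.
-4 ≠ 0, so there is no saddle point; optimal play is mixed.
Let the attacker play North with probability p. Expected payoff against Fortify: 0p + (-4)(1−p) = 4p − 4; against Screen: (-6)p + 5(1−p) = −11p + 5.
Setting these equal: 4p − 4 = −11p + 5 ⇒ 15p = 9 ⇒ p = 3/5, and the value is (4)·(3/5) − 4 = -8/5.
For the defender: with q = P(Fortify), equating North's and South's payoffs gives 6q − 6 = −9q + 5 ⇒ q = 11/15.

3/5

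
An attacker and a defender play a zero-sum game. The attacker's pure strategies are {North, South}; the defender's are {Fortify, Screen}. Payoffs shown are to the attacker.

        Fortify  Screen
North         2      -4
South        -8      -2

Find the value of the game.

-3

Row minima: North → -4, South → -8; maximin = -4.
Column maxima: Fortify → 2, Screen → -2; minimax = -2.
-4 ≠ -2, so there is no saddle point; optimal play is mixed.
Let the attacker play North with probability p. Expected payoff against Fortify: 2p + (-8)(1−p) = 10p − 8; against Screen: (-4)p + (-2)(1−p) = −2p − 2.
Setting these equal: 10p − 8 = −2p − 2 ⇒ 12p = 6 ⇒ p = 1/2, and the value is (10)·(1/2) − 8 = -3.
For the defender: with q = P(Fortify), equating North's and South's payoffs gives 6q − 4 = −6q − 2 ⇒ q = 1/6.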